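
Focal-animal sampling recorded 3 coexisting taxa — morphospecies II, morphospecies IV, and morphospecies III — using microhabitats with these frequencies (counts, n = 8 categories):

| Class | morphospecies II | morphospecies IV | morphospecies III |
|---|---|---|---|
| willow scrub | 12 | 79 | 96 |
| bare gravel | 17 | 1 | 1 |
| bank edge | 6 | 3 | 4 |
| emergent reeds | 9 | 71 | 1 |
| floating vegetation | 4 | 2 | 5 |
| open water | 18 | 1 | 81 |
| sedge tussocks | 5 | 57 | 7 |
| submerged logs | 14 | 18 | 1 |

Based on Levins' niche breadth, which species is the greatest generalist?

Proportions for morphospecies II (n=85): 12/85=0.1412, 17/85=0.2000, 6/85=0.0706, 9/85=0.1059, 4/85=0.0471, 18/85=0.2118, 5/85=0.0588, 14/85=0.1647
Proportions for morphospecies IV (n=232): 79/232=0.3405, 1/232=0.0043, 3/232=0.0129, 71/232=0.3060, 2/232=0.0086, 1/232=0.0043, 57/232=0.2457, 18/232=0.0776
Proportions for morphospecies III (n=196): 96/196=0.4898, 1/196=0.0051, 4/196=0.0204, 1/196=0.0051, 5/196=0.0255, 81/196=0.4133, 7/196=0.0357, 1/196=0.0051
Σp_IIᵢ² = 0.1412² + 0.2000² + 0.0706² + 0.1059² + 0.0471² + 0.2118² + 0.0588² + 0.1647² = 0.019937 + 0.040000 + 0.004984 + 0.011215 + 0.002218 + 0.044859 + 0.003457 + 0.027126 = 0.153796
B_II = 1 / 0.153796 = 6.5021
Σp_IVᵢ² = 0.3405² + 0.0043² + 0.0129² + 0.3060² + 0.0086² + 0.0043² + 0.2457² + 0.0776² = 0.115940 + 0.000018 + 0.000166 + 0.093636 + 0.000074 + 0.000018 + 0.060368 + 0.006022 = 0.276242
B_IV = 1 / 0.276242 = 3.6200
Σp_IIIᵢ² = 0.4898² + 0.0051² + 0.0204² + 0.0051² + 0.0255² + 0.4133² + 0.0357² + 0.0051² = 0.239904 + 0.000026 + 0.000416 + 0.000026 + 0.000650 + 0.170817 + 0.001274 + 0.000026 = 0.413139
B_III = 1 / 0.413139 = 2.4205
Highest B → broadest niche (most generalist): morphospecies II (B = 6.50).

morphospecies II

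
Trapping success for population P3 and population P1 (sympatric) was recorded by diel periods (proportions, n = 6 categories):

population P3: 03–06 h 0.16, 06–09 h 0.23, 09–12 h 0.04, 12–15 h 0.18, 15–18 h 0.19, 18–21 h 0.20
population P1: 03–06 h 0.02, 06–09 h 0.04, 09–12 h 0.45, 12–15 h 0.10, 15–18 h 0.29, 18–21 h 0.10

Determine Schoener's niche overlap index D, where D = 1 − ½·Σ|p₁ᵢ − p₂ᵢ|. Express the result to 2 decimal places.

Σ|p₁ᵢ − p₂ᵢ| = 0.14 + 0.19 + 0.41 + 0.08 + 0.10 + 0.10 = 1.02
D = 1 − ½ × 1.02 = 1 − 0.510 = 0.4900

0.49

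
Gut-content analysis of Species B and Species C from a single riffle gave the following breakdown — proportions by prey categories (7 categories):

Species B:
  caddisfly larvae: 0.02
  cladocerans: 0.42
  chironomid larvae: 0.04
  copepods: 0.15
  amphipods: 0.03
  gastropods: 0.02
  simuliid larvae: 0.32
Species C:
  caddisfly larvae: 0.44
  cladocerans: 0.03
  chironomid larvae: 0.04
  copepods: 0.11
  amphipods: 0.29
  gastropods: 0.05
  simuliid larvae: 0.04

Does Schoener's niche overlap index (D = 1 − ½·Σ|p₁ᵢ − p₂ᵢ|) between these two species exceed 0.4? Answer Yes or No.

Σ|p₁ᵢ − p₂ᵢ| = 0.42 + 0.39 + 0.00 + 0.04 + 0.26 + 0.03 + 0.28 = 1.42
D = 1 − ½ × 1.42 = 1 − 0.710 = 0.2900
D = 0.2900 < 0.4 → No.

No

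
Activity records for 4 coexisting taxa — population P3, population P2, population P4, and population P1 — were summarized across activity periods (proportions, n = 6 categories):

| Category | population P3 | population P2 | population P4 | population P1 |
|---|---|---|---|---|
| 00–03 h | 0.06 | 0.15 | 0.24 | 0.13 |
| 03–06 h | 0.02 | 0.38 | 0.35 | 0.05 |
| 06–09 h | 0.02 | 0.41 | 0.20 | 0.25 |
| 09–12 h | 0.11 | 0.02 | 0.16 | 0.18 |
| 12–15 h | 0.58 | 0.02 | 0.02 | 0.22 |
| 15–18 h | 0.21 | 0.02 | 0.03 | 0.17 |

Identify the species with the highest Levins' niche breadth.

population P1

Σp_P3ᵢ² = 0.06² + 0.02² + 0.02² + 0.11² + 0.58² + 0.21² = 0.0036 + 0.0004 + 0.0004 + 0.0121 + 0.3364 + 0.0441 = 0.3970
B_P3 = 1 / 0.3970 = 2.5189
Σp_P2ᵢ² = 0.15² + 0.38² + 0.41² + 0.02² + 0.02² + 0.02² = 0.0225 + 0.1444 + 0.1681 + 0.0004 + 0.0004 + 0.0004 = 0.3362
B_P2 = 1 / 0.3362 = 2.9744
Σp_P4ᵢ² = 0.24² + 0.35² + 0.20² + 0.16² + 0.02² + 0.03² = 0.0576 + 0.1225 + 0.0400 + 0.0256 + 0.0004 + 0.0009 = 0.2470
B_P4 = 1 / 0.2470 = 4.0486
Σp_P1ᵢ² = 0.13² + 0.05² + 0.25² + 0.18² + 0.22² + 0.17² = 0.0169 + 0.0025 + 0.0625 + 0.0324 + 0.0484 + 0.0289 = 0.1916
B_P1 = 1 / 0.1916 = 5.2192
Highest B → broadest niche (most generalist): population P1 (B = 5.22).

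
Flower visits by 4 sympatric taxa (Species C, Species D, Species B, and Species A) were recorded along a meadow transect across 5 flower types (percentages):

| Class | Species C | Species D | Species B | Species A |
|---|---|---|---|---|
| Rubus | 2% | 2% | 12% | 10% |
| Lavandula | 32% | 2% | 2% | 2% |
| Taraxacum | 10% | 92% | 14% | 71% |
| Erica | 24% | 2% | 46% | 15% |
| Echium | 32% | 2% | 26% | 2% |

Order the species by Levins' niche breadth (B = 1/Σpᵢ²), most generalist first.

Convert percentages to proportions (divide by 100).
Σp_Cᵢ² = 0.02² + 0.32² + 0.10² + 0.24² + 0.32² = 0.0004 + 0.1024 + 0.0100 + 0.0576 + 0.1024 = 0.2728
B_C = 1 / 0.2728 = 3.6657
Σp_Dᵢ² = 0.02² + 0.02² + 0.92² + 0.02² + 0.02² = 0.0004 + 0.0004 + 0.8464 + 0.0004 + 0.0004 = 0.8480
B_D = 1 / 0.8480 = 1.1792
Σp_Bᵢ² = 0.12² + 0.02² + 0.14² + 0.46² + 0.26² = 0.0144 + 0.0004 + 0.0196 + 0.2116 + 0.0676 = 0.3136
B_B = 1 / 0.3136 = 3.1888
Σp_Aᵢ² = 0.10² + 0.02² + 0.71² + 0.15² + 0.02² = 0.0100 + 0.0004 + 0.5041 + 0.0225 + 0.0004 = 0.5374
B_A = 1 / 0.5374 = 1.8608
Ranking by B (broadest → narrowest): Species C (3.67) > Species B (3.19) > Species A (1.86) > Species D (1.18)

Species C > Species B > Species A > Species D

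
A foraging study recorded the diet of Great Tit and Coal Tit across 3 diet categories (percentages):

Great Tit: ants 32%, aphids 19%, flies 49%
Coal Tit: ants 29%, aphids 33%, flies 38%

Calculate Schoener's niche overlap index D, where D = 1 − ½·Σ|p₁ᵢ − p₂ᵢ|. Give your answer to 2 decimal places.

Convert percentages to proportions (divide by 100).
Σ|p₁ᵢ − p₂ᵢ| = 0.03 + 0.14 + 0.11 = 0.28
D = 1 − ½ × 0.28 = 1 − 0.140 = 0.8600

0.86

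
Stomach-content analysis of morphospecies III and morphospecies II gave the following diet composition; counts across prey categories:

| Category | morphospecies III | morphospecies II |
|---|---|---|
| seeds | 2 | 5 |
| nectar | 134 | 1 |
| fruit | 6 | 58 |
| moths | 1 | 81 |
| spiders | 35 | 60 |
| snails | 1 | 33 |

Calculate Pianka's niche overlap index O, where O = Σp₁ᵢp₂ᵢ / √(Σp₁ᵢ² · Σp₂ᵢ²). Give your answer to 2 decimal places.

0.16

Proportions for morphospecies III (n=179): 2/179=0.0112, 134/179=0.7486, 6/179=0.0335, 1/179=0.0056, 35/179=0.1955, 1/179=0.0056
Proportions for morphospecies II (n=238): 5/238=0.0210, 1/238=0.0042, 58/238=0.2437, 81/238=0.3403, 60/238=0.2521, 33/238=0.1387
Σ p₁ᵢp₂ᵢ = 0.000235 + 0.003144 + 0.008164 + 0.001906 + 0.049286 + 0.000777 = 0.063512
Σp_1ᵢ² = 0.0112² + 0.7486² + 0.0335² + 0.0056² + 0.1955² + 0.0056² = 0.000125 + 0.560402 + 0.001122 + 0.000031 + 0.038220 + 0.000031 = 0.599931
Σp_2ᵢ² = 0.0210² + 0.0042² + 0.2437² + 0.3403² + 0.2521² + 0.1387² = 0.000441 + 0.000018 + 0.059390 + 0.115804 + 0.063554 + 0.019238 = 0.258445
O = 0.063512 / √(0.599931 × 0.258445) = 0.063512 / 0.3937628 = 0.1613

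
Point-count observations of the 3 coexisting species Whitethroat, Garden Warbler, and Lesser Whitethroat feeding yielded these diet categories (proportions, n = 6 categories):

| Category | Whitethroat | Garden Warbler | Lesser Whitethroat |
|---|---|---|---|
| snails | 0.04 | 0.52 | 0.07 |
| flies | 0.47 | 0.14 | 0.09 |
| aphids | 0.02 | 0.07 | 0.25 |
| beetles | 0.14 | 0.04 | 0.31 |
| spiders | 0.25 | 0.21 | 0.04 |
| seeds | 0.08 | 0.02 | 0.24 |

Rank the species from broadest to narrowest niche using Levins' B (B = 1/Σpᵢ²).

Σp_Whitᵢ² = 0.04² + 0.47² + 0.02² + 0.14² + 0.25² + 0.08² = 0.0016 + 0.2209 + 0.0004 + 0.0196 + 0.0625 + 0.0064 = 0.3114
B_Whit = 1 / 0.3114 = 3.2113
Σp_Gardᵢ² = 0.52² + 0.14² + 0.07² + 0.04² + 0.21² + 0.02² = 0.2704 + 0.0196 + 0.0049 + 0.0016 + 0.0441 + 0.0004 = 0.3410
B_Gard = 1 / 0.3410 = 2.9326
Σp_Lessᵢ² = 0.07² + 0.09² + 0.25² + 0.31² + 0.04² + 0.24² = 0.0049 + 0.0081 + 0.0625 + 0.0961 + 0.0016 + 0.0576 = 0.2308
B_Less = 1 / 0.2308 = 4.3328
Ranking by B (broadest → narrowest): Lesser Whitethroat (4.33) > Whitethroat (3.21) > Garden Warbler (2.93)

Lesser Whitethroat > Whitethroat > Garden Warbler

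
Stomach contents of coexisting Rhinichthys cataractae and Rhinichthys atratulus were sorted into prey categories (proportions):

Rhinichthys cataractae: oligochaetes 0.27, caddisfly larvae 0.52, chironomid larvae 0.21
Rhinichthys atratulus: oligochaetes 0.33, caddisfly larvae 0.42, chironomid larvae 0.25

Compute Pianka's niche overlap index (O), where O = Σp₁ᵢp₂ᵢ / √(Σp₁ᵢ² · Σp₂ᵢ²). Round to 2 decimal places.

0.98

Σ p₁ᵢp₂ᵢ = 0.0891 + 0.2184 + 0.0525 = 0.3600
Σp_1ᵢ² = 0.27² + 0.52² + 0.21² = 0.0729 + 0.2704 + 0.0441 = 0.3874
Σp_2ᵢ² = 0.33² + 0.42² + 0.25² = 0.1089 + 0.1764 + 0.0625 = 0.3478
O = 0.3600 / √(0.3874 × 0.3478) = 0.3600 / 0.36707 = 0.9807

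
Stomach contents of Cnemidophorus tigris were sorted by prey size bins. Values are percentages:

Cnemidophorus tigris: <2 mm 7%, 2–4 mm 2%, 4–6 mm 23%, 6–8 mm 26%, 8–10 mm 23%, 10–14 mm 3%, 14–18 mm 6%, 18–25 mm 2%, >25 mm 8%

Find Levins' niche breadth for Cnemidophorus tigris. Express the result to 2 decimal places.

Convert percentages to proportions (divide by 100).
Σpᵢ² = 0.07² + 0.02² + 0.23² + 0.26² + 0.23² + 0.03² + 0.06² + 0.02² + 0.08² = 0.0049 + 0.0004 + 0.0529 + 0.0676 + 0.0529 + 0.0009 + 0.0036 + 0.0004 + 0.0064 = 0.1900
B = 1 / 0.1900 = 5.2632

5.26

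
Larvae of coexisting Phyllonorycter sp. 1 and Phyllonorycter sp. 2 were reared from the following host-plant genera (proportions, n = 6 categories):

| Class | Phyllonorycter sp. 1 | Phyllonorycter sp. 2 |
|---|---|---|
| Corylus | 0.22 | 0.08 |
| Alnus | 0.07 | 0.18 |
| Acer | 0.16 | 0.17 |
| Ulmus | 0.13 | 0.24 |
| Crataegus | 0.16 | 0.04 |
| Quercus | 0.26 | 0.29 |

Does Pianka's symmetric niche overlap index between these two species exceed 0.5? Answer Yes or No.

Yes

Σ p₁ᵢp₂ᵢ = 0.0176 + 0.0126 + 0.0272 + 0.0312 + 0.0064 + 0.0754 = 0.1704
Σp_1ᵢ² = 0.22² + 0.07² + 0.16² + 0.13² + 0.16² + 0.26² = 0.0484 + 0.0049 + 0.0256 + 0.0169 + 0.0256 + 0.0676 = 0.1890
Σp_2ᵢ² = 0.08² + 0.18² + 0.17² + 0.24² + 0.04² + 0.29² = 0.0064 + 0.0324 + 0.0289 + 0.0576 + 0.0016 + 0.0841 = 0.2110
O = 0.1704 / √(0.1890 × 0.2110) = 0.1704 / 0.19970 = 0.8533
O = 0.8533 > 0.5 → Yes.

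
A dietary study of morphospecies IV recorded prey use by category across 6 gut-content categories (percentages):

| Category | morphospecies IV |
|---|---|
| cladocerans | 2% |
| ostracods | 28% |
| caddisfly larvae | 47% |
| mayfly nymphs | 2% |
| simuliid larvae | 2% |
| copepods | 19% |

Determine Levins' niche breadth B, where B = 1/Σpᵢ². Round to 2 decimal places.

Convert percentages to proportions (divide by 100).
Σpᵢ² = 0.02² + 0.28² + 0.47² + 0.02² + 0.02² + 0.19² = 0.0004 + 0.0784 + 0.2209 + 0.0004 + 0.0004 + 0.0361 = 0.3366
B = 1 / 0.3366 = 2.9709

2.97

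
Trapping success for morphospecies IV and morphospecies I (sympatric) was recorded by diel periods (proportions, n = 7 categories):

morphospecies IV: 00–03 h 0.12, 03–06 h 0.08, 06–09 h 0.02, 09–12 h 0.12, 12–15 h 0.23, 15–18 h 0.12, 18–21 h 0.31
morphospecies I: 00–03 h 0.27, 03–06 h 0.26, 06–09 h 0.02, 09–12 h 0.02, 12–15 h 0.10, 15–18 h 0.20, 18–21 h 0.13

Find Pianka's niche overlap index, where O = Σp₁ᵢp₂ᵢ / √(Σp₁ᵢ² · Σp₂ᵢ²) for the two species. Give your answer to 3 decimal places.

Σ p₁ᵢp₂ᵢ = 0.0324 + 0.0208 + 0.0004 + 0.0024 + 0.0230 + 0.0240 + 0.0403 = 0.1433
Σp_1ᵢ² = 0.12² + 0.08² + 0.02² + 0.12² + 0.23² + 0.12² + 0.31² = 0.0144 + 0.0064 + 0.0004 + 0.0144 + 0.0529 + 0.0144 + 0.0961 = 0.1990
Σp_2ᵢ² = 0.27² + 0.26² + 0.02² + 0.02² + 0.10² + 0.20² + 0.13² = 0.0729 + 0.0676 + 0.0004 + 0.0004 + 0.0100 + 0.0400 + 0.0169 = 0.2082
O = 0.1433 / √(0.1990 × 0.2082) = 0.1433 / 0.203548 = 0.70401

0.704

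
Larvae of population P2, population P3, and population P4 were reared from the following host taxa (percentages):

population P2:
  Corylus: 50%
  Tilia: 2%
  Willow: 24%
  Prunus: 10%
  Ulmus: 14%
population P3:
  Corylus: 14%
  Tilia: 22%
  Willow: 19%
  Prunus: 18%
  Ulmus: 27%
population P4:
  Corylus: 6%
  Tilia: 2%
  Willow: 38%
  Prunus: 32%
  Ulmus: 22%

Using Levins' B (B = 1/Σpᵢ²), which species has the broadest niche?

Convert percentages to proportions (divide by 100).
Σp_P2ᵢ² = 0.50² + 0.02² + 0.24² + 0.10² + 0.14² = 0.2500 + 0.0004 + 0.0576 + 0.0100 + 0.0196 = 0.3376
B_P2 = 1 / 0.3376 = 2.9621
Σp_P3ᵢ² = 0.14² + 0.22² + 0.19² + 0.18² + 0.27² = 0.0196 + 0.0484 + 0.0361 + 0.0324 + 0.0729 = 0.2094
B_P3 = 1 / 0.2094 = 4.7755
Σp_P4ᵢ² = 0.06² + 0.02² + 0.38² + 0.32² + 0.22² = 0.0036 + 0.0004 + 0.1444 + 0.1024 + 0.0484 = 0.2992
B_P4 = 1 / 0.2992 = 3.3422
Highest B → broadest niche (most generalist): population P3 (B = 4.78).

population P3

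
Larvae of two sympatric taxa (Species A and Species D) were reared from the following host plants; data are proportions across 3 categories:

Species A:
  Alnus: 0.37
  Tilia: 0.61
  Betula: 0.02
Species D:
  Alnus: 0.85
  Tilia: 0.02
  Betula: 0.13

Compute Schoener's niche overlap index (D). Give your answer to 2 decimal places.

Σ|p₁ᵢ − p₂ᵢ| = 0.48 + 0.59 + 0.11 = 1.18
D = 1 − ½ × 1.18 = 1 − 0.590 = 0.4100

0.41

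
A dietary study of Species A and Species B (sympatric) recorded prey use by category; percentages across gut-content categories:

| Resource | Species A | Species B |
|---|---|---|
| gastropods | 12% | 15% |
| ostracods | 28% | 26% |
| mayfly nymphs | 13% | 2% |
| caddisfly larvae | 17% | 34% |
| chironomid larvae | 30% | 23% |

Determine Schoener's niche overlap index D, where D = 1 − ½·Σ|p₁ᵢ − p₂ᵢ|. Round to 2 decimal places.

0.80

Convert percentages to proportions (divide by 100).
Σ|p₁ᵢ − p₂ᵢ| = 0.03 + 0.02 + 0.11 + 0.17 + 0.07 = 0.40
D = 1 − ½ × 0.40 = 1 − 0.200 = 0.8000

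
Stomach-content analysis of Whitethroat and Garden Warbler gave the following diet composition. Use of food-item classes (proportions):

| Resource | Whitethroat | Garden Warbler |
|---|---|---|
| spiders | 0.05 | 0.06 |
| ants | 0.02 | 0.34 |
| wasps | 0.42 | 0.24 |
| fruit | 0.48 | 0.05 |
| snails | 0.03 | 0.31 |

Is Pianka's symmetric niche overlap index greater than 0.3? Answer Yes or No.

Σ p₁ᵢp₂ᵢ = 0.0030 + 0.0068 + 0.1008 + 0.0240 + 0.0093 = 0.1439
Σp_1ᵢ² = 0.05² + 0.02² + 0.42² + 0.48² + 0.03² = 0.0025 + 0.0004 + 0.1764 + 0.2304 + 0.0009 = 0.4106
Σp_2ᵢ² = 0.06² + 0.34² + 0.24² + 0.05² + 0.31² = 0.0036 + 0.1156 + 0.0576 + 0.0025 + 0.0961 = 0.2754
O = 0.1439 / √(0.4106 × 0.2754) = 0.1439 / 0.33627 = 0.4279
O = 0.4279 > 0.3 → Yes.

Yes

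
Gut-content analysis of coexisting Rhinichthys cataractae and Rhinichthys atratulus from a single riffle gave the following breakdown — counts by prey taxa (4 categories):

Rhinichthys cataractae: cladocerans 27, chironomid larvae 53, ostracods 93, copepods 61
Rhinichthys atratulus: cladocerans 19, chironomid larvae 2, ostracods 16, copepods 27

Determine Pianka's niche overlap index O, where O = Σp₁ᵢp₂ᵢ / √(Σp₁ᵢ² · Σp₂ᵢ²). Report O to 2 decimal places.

0.81

Proportions for Rhinichthys cataractae (n=234): 27/234=0.1154, 53/234=0.2265, 93/234=0.3974, 61/234=0.2607
Proportions for Rhinichthys atratulus (n=64): 19/64=0.2969, 2/64=0.0313, 16/64=0.2500, 27/64=0.4219
Σ p₁ᵢp₂ᵢ = 0.034262 + 0.007089 + 0.099350 + 0.109989 = 0.250690
Σp_1ᵢ² = 0.1154² + 0.2265² + 0.3974² + 0.2607² = 0.013317 + 0.051302 + 0.157927 + 0.067964 = 0.290510
Σp_2ᵢ² = 0.2969² + 0.0313² + 0.2500² + 0.4219² = 0.088150 + 0.000980 + 0.062500 + 0.178000 = 0.329630
O = 0.250690 / √(0.290510 × 0.329630) = 0.250690 / 0.3094524 = 0.8101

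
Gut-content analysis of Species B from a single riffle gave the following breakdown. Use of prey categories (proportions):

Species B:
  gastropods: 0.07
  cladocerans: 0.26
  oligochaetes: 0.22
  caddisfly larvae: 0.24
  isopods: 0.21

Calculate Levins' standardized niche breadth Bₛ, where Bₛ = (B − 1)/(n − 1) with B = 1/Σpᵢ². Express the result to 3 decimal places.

0.873

Σpᵢ² = 0.07² + 0.26² + 0.22² + 0.24² + 0.21² = 0.0049 + 0.0676 + 0.0484 + 0.0576 + 0.0441 = 0.2226
B = 1 / 0.2226 = 4.49236
Bₛ = (B − 1)/(n − 1) = (4.49236 − 1)/(5 − 1) = 3.49236/4 = 0.87309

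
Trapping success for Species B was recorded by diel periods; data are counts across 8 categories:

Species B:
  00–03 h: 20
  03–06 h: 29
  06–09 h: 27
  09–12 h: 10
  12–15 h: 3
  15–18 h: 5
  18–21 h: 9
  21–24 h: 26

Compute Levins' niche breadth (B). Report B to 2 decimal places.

Proportions for Species B (n=129): 20/129=0.1550, 29/129=0.2248, 27/129=0.2093, 10/129=0.0775, 3/129=0.0233, 5/129=0.0388, 9/129=0.0698, 26/129=0.2016
Σpᵢ² = 0.1550² + 0.2248² + 0.2093² + 0.0775² + 0.0233² + 0.0388² + 0.0698² + 0.2016² = 0.024025 + 0.050535 + 0.043806 + 0.006006 + 0.000543 + 0.001505 + 0.004872 + 0.040643 = 0.171935
B = 1 / 0.171935 = 5.8162

5.82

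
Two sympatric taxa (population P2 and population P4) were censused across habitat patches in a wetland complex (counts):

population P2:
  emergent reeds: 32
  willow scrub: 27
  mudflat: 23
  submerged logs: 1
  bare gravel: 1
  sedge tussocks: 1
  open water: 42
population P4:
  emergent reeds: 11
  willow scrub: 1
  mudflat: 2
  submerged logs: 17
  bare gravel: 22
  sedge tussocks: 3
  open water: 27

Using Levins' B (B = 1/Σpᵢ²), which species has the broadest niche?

population P4

Proportions for population P2 (n=127): 32/127=0.2520, 27/127=0.2126, 23/127=0.1811, 1/127=0.0079, 1/127=0.0079, 1/127=0.0079, 42/127=0.3307
Proportions for population P4 (n=83): 11/83=0.1325, 1/83=0.0120, 2/83=0.0241, 17/83=0.2048, 22/83=0.2651, 3/83=0.0361, 27/83=0.3253
Σp_P2ᵢ² = 0.2520² + 0.2126² + 0.1811² + 0.0079² + 0.0079² + 0.0079² + 0.3307² = 0.063504 + 0.045199 + 0.032797 + 0.000062 + 0.000062 + 0.000062 + 0.109362 = 0.251048
B_P2 = 1 / 0.251048 = 3.9833
Σp_P4ᵢ² = 0.1325² + 0.0120² + 0.0241² + 0.2048² + 0.2651² + 0.0361² + 0.3253² = 0.017556 + 0.000144 + 0.000581 + 0.041943 + 0.070278 + 0.001303 + 0.105820 = 0.237625
B_P4 = 1 / 0.237625 = 4.2083
Highest B → broadest niche (most generalist): population P4 (B = 4.21).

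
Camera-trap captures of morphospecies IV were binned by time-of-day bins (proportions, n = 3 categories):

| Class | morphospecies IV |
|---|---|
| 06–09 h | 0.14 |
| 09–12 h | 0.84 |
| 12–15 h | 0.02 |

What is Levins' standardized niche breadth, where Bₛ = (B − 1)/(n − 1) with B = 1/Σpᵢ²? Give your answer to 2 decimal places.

Σpᵢ² = 0.14² + 0.84² + 0.02² = 0.0196 + 0.7056 + 0.0004 = 0.7256
B = 1 / 0.7256 = 1.3782
Bₛ = (B − 1)/(n − 1) = (1.3782 − 1)/(3 − 1) = 0.3782/2 = 0.1891

0.19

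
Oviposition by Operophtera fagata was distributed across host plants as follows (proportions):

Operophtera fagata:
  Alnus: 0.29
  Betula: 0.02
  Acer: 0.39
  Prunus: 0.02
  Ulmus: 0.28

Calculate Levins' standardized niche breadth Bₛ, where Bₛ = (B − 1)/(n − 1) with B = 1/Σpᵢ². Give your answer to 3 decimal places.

0.543

Σpᵢ² = 0.29² + 0.02² + 0.39² + 0.02² + 0.28² = 0.0841 + 0.0004 + 0.1521 + 0.0004 + 0.0784 = 0.3154
B = 1 / 0.3154 = 3.17058
Bₛ = (B − 1)/(n − 1) = (3.17058 − 1)/(5 − 1) = 2.17058/4 = 0.54265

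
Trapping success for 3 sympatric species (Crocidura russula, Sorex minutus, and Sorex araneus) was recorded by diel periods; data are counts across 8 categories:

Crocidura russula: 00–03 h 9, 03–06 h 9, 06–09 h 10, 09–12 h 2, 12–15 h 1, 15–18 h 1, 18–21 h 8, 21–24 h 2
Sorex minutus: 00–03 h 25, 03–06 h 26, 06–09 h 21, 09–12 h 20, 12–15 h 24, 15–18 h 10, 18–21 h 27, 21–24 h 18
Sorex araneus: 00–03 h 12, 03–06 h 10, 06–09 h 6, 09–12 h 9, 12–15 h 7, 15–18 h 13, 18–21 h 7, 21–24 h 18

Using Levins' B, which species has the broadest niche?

Proportions for Crocidura russula (n=42): 9/42=0.2143, 9/42=0.2143, 10/42=0.2381, 2/42=0.0476, 1/42=0.0238, 1/42=0.0238, 8/42=0.1905, 2/42=0.0476
Proportions for Sorex minutus (n=171): 25/171=0.1462, 26/171=0.1520, 21/171=0.1228, 20/171=0.1170, 24/171=0.1404, 10/171=0.0585, 27/171=0.1579, 18/171=0.1053
Proportions for Sorex araneus (n=82): 12/82=0.1463, 10/82=0.1220, 6/82=0.0732, 9/82=0.1098, 7/82=0.0854, 13/82=0.1585, 7/82=0.0854, 18/82=0.2195
Σp_russᵢ² = 0.2143² + 0.2143² + 0.2381² + 0.0476² + 0.0238² + 0.0238² + 0.1905² + 0.0476² = 0.045924 + 0.045924 + 0.056692 + 0.002266 + 0.000566 + 0.000566 + 0.036290 + 0.002266 = 0.190494
B_russ = 1 / 0.190494 = 5.2495
Σp_minuᵢ² = 0.1462² + 0.1520² + 0.1228² + 0.1170² + 0.1404² + 0.0585² + 0.1579² + 0.1053² = 0.021374 + 0.023104 + 0.015080 + 0.013689 + 0.019712 + 0.003422 + 0.024932 + 0.011088 = 0.132401
B_minu = 1 / 0.132401 = 7.5528
Σp_aranᵢ² = 0.1463² + 0.1220² + 0.0732² + 0.1098² + 0.0854² + 0.1585² + 0.0854² + 0.2195² = 0.021404 + 0.014884 + 0.005358 + 0.012056 + 0.007293 + 0.025122 + 0.007293 + 0.048180 = 0.141590
B_aran = 1 / 0.141590 = 7.0626
Highest B → broadest niche (most generalist): Sorex minutus (B = 7.55).

Sorex minutus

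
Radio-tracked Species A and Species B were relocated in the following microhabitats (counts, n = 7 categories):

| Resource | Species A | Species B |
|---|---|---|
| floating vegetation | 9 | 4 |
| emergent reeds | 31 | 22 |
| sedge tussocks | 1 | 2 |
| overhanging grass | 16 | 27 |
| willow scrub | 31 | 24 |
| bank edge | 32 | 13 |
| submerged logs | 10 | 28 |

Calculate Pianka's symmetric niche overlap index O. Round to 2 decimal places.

Proportions for Species A (n=130): 9/130=0.0692, 31/130=0.2385, 1/130=0.0077, 16/130=0.1231, 31/130=0.2385, 32/130=0.2462, 10/130=0.0769
Proportions for Species B (n=120): 4/120=0.0333, 22/120=0.1833, 2/120=0.0167, 27/120=0.2250, 24/120=0.2000, 13/120=0.1083, 28/120=0.2333
Σ p₁ᵢp₂ᵢ = 0.002304 + 0.043717 + 0.000129 + 0.027698 + 0.047700 + 0.026663 + 0.017941 = 0.166152
Σp_1ᵢ² = 0.0692² + 0.2385² + 0.0077² + 0.1231² + 0.2385² + 0.2462² + 0.0769² = 0.004789 + 0.056882 + 0.000059 + 0.015154 + 0.056882 + 0.060614 + 0.005914 = 0.200294
Σp_2ᵢ² = 0.0333² + 0.1833² + 0.0167² + 0.2250² + 0.2000² + 0.1083² + 0.2333² = 0.001109 + 0.033599 + 0.000279 + 0.050625 + 0.040000 + 0.011729 + 0.054429 = 0.191770
O = 0.166152 / √(0.200294 × 0.191770) = 0.166152 / 0.1959857 = 0.8478

0.85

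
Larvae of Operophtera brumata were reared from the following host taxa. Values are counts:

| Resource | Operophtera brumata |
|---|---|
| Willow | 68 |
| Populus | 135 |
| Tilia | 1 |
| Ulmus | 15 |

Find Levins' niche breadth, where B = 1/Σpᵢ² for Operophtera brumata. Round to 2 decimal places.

2.08

Proportions for Operophtera brumata (n=219): 68/219=0.3105, 135/219=0.6164, 1/219=0.0046, 15/219=0.0685
Σpᵢ² = 0.3105² + 0.6164² + 0.0046² + 0.0685² = 0.096410 + 0.379949 + 0.000021 + 0.004692 = 0.481072
B = 1 / 0.481072 = 2.0787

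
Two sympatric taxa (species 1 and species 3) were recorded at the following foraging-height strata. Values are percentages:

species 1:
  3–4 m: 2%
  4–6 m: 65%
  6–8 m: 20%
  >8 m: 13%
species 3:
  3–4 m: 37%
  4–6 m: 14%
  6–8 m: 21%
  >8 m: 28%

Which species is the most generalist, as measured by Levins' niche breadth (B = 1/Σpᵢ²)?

Convert percentages to proportions (divide by 100).
Σp_1ᵢ² = 0.02² + 0.65² + 0.20² + 0.13² = 0.0004 + 0.4225 + 0.0400 + 0.0169 = 0.4798
B_1 = 1 / 0.4798 = 2.0842
Σp_3ᵢ² = 0.37² + 0.14² + 0.21² + 0.28² = 0.1369 + 0.0196 + 0.0441 + 0.0784 = 0.2790
B_3 = 1 / 0.2790 = 3.5842
Highest B → broadest niche (most generalist): species 3 (B = 3.58).

species 3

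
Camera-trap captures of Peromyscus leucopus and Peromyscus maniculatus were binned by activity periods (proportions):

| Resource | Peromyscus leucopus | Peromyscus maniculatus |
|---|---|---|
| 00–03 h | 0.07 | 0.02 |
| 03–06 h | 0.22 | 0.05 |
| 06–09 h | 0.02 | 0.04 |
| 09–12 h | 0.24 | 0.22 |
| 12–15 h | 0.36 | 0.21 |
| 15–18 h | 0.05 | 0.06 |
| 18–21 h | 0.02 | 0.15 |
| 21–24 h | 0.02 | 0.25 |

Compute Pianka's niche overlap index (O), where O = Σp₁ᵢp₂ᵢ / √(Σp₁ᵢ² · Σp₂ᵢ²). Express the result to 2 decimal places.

Σ p₁ᵢp₂ᵢ = 0.0014 + 0.0110 + 0.0008 + 0.0528 + 0.0756 + 0.0030 + 0.0030 + 0.0050 = 0.1526
Σp_1ᵢ² = 0.07² + 0.22² + 0.02² + 0.24² + 0.36² + 0.05² + 0.02² + 0.02² = 0.0049 + 0.0484 + 0.0004 + 0.0576 + 0.1296 + 0.0025 + 0.0004 + 0.0004 = 0.2442
Σp_2ᵢ² = 0.02² + 0.05² + 0.04² + 0.22² + 0.21² + 0.06² + 0.15² + 0.25² = 0.0004 + 0.0025 + 0.0016 + 0.0484 + 0.0441 + 0.0036 + 0.0225 + 0.0625 = 0.1856
O = 0.1526 / √(0.2442 × 0.1856) = 0.1526 / 0.21289 = 0.7168

0.72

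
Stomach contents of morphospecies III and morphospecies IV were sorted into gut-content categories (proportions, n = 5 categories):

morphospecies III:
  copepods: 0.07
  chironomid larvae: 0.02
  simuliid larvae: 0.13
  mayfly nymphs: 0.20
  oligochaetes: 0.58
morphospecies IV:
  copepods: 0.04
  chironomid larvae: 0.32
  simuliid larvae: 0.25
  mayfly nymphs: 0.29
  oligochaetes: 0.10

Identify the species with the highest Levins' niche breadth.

morphospecies IV

Σp_IIIᵢ² = 0.07² + 0.02² + 0.13² + 0.20² + 0.58² = 0.0049 + 0.0004 + 0.0169 + 0.0400 + 0.3364 = 0.3986
B_III = 1 / 0.3986 = 2.5088
Σp_IVᵢ² = 0.04² + 0.32² + 0.25² + 0.29² + 0.10² = 0.0016 + 0.1024 + 0.0625 + 0.0841 + 0.0100 = 0.2606
B_IV = 1 / 0.2606 = 3.8373
Highest B → broadest niche (most generalist): morphospecies IV (B = 3.84).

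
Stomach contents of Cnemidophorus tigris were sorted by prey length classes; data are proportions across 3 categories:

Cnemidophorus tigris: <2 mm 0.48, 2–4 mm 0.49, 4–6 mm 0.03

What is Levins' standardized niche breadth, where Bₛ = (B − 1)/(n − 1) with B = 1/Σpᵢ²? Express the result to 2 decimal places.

0.56

Σpᵢ² = 0.48² + 0.49² + 0.03² = 0.2304 + 0.2401 + 0.0009 = 0.4714
B = 1 / 0.4714 = 2.1213
Bₛ = (B − 1)/(n − 1) = (2.1213 − 1)/(3 − 1) = 1.1213/2 = 0.5607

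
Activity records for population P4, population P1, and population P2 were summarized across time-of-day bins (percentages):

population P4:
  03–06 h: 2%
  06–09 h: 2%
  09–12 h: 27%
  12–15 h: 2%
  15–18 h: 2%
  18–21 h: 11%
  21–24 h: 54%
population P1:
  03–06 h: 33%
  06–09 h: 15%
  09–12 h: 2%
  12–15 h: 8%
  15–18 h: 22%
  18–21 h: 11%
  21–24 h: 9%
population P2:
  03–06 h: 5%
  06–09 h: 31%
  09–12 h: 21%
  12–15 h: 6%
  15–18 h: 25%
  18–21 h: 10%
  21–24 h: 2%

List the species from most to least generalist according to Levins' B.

population P1 > population P2 > population P4

Convert percentages to proportions (divide by 100).
Σp_P4ᵢ² = 0.02² + 0.02² + 0.27² + 0.02² + 0.02² + 0.11² + 0.54² = 0.0004 + 0.0004 + 0.0729 + 0.0004 + 0.0004 + 0.0121 + 0.2916 = 0.3782
B_P4 = 1 / 0.3782 = 2.6441
Σp_P1ᵢ² = 0.33² + 0.15² + 0.02² + 0.08² + 0.22² + 0.11² + 0.09² = 0.1089 + 0.0225 + 0.0004 + 0.0064 + 0.0484 + 0.0121 + 0.0081 = 0.2068
B_P1 = 1 / 0.2068 = 4.8356
Σp_P2ᵢ² = 0.05² + 0.31² + 0.21² + 0.06² + 0.25² + 0.10² + 0.02² = 0.0025 + 0.0961 + 0.0441 + 0.0036 + 0.0625 + 0.0100 + 0.0004 = 0.2192
B_P2 = 1 / 0.2192 = 4.5620
Ranking by B (broadest → narrowest): population P1 (4.84) > population P2 (4.56) > population P4 (2.64)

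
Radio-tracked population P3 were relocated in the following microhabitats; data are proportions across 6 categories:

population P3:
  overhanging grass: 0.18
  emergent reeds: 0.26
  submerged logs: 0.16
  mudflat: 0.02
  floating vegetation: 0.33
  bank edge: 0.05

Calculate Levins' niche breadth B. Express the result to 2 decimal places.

4.21

Σpᵢ² = 0.18² + 0.26² + 0.16² + 0.02² + 0.33² + 0.05² = 0.0324 + 0.0676 + 0.0256 + 0.0004 + 0.1089 + 0.0025 = 0.2374
B = 1 / 0.2374 = 4.2123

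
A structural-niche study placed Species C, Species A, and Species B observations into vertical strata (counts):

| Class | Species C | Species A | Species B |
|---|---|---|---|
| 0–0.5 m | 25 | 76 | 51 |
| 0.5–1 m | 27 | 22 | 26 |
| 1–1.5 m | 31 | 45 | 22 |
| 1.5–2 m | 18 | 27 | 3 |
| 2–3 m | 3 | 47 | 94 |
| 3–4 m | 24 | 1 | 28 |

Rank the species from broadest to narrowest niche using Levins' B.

Proportions for Species C (n=128): 25/128=0.1953, 27/128=0.2109, 31/128=0.2422, 18/128=0.1406, 3/128=0.0234, 24/128=0.1875
Proportions for Species A (n=218): 76/218=0.3486, 22/218=0.1009, 45/218=0.2064, 27/218=0.1239, 47/218=0.2156, 1/218=0.0046
Proportions for Species B (n=224): 51/224=0.2277, 26/224=0.1161, 22/224=0.0982, 3/224=0.0134, 94/224=0.4196, 28/224=0.1250
Σp_Cᵢ² = 0.1953² + 0.2109² + 0.2422² + 0.1406² + 0.0234² + 0.1875² = 0.038142 + 0.044479 + 0.058661 + 0.019768 + 0.000548 + 0.035156 = 0.196754
B_C = 1 / 0.196754 = 5.0825
Σp_Aᵢ² = 0.3486² + 0.1009² + 0.2064² + 0.1239² + 0.2156² + 0.0046² = 0.121522 + 0.010181 + 0.042601 + 0.015351 + 0.046483 + 0.000021 = 0.236159
B_A = 1 / 0.236159 = 4.2344
Σp_Bᵢ² = 0.2277² + 0.1161² + 0.0982² + 0.0134² + 0.4196² + 0.1250² = 0.051847 + 0.013479 + 0.009643 + 0.000180 + 0.176064 + 0.015625 = 0.266838
B_B = 1 / 0.266838 = 3.7476
Ranking by B (broadest → narrowest): Species C (5.08) > Species A (4.23) > Species B (3.75)

Species C > Species A > Species B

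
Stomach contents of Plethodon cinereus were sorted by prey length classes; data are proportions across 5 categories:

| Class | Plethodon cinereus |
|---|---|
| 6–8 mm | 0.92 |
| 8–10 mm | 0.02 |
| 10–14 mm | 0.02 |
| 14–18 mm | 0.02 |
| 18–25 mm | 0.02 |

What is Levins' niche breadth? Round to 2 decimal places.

1.18

Σpᵢ² = 0.92² + 0.02² + 0.02² + 0.02² + 0.02² = 0.8464 + 0.0004 + 0.0004 + 0.0004 + 0.0004 = 0.8480
B = 1 / 0.8480 = 1.1792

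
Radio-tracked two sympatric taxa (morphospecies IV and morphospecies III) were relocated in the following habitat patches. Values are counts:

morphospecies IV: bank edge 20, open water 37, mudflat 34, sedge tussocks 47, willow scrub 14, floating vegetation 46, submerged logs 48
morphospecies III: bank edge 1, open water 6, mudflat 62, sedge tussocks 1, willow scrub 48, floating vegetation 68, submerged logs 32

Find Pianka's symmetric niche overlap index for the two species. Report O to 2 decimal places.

0.72

Proportions for morphospecies IV (n=246): 20/246=0.0813, 37/246=0.1504, 34/246=0.1382, 47/246=0.1911, 14/246=0.0569, 46/246=0.1870, 48/246=0.1951
Proportions for morphospecies III (n=218): 1/218=0.0046, 6/218=0.0275, 62/218=0.2844, 1/218=0.0046, 48/218=0.2202, 68/218=0.3119, 32/218=0.1468
Σ p₁ᵢp₂ᵢ = 0.000374 + 0.004136 + 0.039304 + 0.000879 + 0.012529 + 0.058325 + 0.028641 = 0.144188
Σp_1ᵢ² = 0.0813² + 0.1504² + 0.1382² + 0.1911² + 0.0569² + 0.1870² + 0.1951² = 0.006610 + 0.022620 + 0.019099 + 0.036519 + 0.003238 + 0.034969 + 0.038064 = 0.161119
Σp_2ᵢ² = 0.0046² + 0.0275² + 0.2844² + 0.0046² + 0.2202² + 0.3119² + 0.1468² = 0.000021 + 0.000756 + 0.080883 + 0.000021 + 0.048488 + 0.097282 + 0.021550 = 0.249001
O = 0.144188 / √(0.161119 × 0.249001) = 0.144188 / 0.2002968 = 0.7199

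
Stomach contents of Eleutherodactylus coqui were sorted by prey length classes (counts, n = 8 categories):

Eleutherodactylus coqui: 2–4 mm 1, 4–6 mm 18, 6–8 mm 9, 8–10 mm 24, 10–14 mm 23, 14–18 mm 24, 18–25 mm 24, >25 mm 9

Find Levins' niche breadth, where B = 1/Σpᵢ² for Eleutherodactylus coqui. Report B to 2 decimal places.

6.35

Proportions for Eleutherodactylus coqui (n=132): 1/132=0.0076, 18/132=0.1364, 9/132=0.0682, 24/132=0.1818, 23/132=0.1742, 24/132=0.1818, 24/132=0.1818, 9/132=0.0682
Σpᵢ² = 0.0076² + 0.1364² + 0.0682² + 0.1818² + 0.1742² + 0.1818² + 0.1818² + 0.0682² = 0.000058 + 0.018605 + 0.004651 + 0.033051 + 0.030346 + 0.033051 + 0.033051 + 0.004651 = 0.157464
B = 1 / 0.157464 = 6.3507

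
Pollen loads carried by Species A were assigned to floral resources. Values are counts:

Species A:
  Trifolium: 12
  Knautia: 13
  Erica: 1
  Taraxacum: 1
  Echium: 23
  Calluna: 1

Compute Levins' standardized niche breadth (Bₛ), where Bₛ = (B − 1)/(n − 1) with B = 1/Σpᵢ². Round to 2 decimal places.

Proportions for Species A (n=51): 12/51=0.2353, 13/51=0.2549, 1/51=0.0196, 1/51=0.0196, 23/51=0.4510, 1/51=0.0196
Σpᵢ² = 0.2353² + 0.2549² + 0.0196² + 0.0196² + 0.4510² + 0.0196² = 0.055366 + 0.064974 + 0.000384 + 0.000384 + 0.203401 + 0.000384 = 0.324893
B = 1 / 0.324893 = 3.0779
Bₛ = (B − 1)/(n − 1) = (3.0779 − 1)/(6 − 1) = 2.0779/5 = 0.4156

0.42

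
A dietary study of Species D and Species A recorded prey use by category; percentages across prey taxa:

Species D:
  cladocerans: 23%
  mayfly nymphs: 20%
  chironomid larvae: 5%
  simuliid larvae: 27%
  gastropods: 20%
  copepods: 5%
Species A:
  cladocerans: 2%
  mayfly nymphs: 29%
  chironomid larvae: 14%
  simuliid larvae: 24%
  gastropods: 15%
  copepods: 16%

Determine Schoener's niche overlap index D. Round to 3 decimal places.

0.710

Convert percentages to proportions (divide by 100).
Σ|p₁ᵢ − p₂ᵢ| = 0.21 + 0.09 + 0.09 + 0.03 + 0.05 + 0.11 = 0.58
D = 1 − ½ × 0.58 = 1 − 0.290 = 0.71000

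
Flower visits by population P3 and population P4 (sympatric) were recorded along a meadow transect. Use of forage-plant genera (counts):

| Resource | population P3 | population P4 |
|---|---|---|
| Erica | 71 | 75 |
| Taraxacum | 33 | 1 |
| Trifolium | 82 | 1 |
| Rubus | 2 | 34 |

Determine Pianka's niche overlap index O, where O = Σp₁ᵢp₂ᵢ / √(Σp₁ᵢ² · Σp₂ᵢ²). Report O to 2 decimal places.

0.59

Proportions for population P3 (n=188): 71/188=0.3777, 33/188=0.1755, 82/188=0.4362, 2/188=0.0106
Proportions for population P4 (n=111): 75/111=0.6757, 1/111=0.0090, 1/111=0.0090, 34/111=0.3063
Σ p₁ᵢp₂ᵢ = 0.255212 + 0.001580 + 0.003926 + 0.003247 = 0.263965
Σp_1ᵢ² = 0.3777² + 0.1755² + 0.4362² + 0.0106² = 0.142657 + 0.030800 + 0.190270 + 0.000112 = 0.363839
Σp_2ᵢ² = 0.6757² + 0.0090² + 0.0090² + 0.3063² = 0.456570 + 0.000081 + 0.000081 + 0.093820 = 0.550552
O = 0.263965 / √(0.363839 × 0.550552) = 0.263965 / 0.4475626 = 0.5898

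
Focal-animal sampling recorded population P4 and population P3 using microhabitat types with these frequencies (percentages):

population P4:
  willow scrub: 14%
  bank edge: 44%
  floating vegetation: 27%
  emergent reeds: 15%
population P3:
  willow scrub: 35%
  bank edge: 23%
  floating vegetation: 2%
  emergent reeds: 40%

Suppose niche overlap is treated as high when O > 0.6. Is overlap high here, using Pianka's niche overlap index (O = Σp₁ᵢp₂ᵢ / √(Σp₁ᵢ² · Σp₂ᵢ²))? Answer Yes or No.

Yes

Convert percentages to proportions (divide by 100).
Σ p₁ᵢp₂ᵢ = 0.0490 + 0.1012 + 0.0054 + 0.0600 = 0.2156
Σp_1ᵢ² = 0.14² + 0.44² + 0.27² + 0.15² = 0.0196 + 0.1936 + 0.0729 + 0.0225 = 0.3086
Σp_2ᵢ² = 0.35² + 0.23² + 0.02² + 0.40² = 0.1225 + 0.0529 + 0.0004 + 0.1600 = 0.3358
O = 0.2156 / √(0.3086 × 0.3358) = 0.2156 / 0.32191 = 0.6698
O = 0.6698 > 0.6 → Yes.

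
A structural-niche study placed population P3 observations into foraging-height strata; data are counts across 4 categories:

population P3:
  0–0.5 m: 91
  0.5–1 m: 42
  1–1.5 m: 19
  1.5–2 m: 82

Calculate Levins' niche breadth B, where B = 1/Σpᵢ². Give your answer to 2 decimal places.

3.20

Proportions for population P3 (n=234): 91/234=0.3889, 42/234=0.1795, 19/234=0.0812, 82/234=0.3504
Σpᵢ² = 0.3889² + 0.1795² + 0.0812² + 0.3504² = 0.151243 + 0.032220 + 0.006593 + 0.122780 = 0.312836
B = 1 / 0.312836 = 3.1966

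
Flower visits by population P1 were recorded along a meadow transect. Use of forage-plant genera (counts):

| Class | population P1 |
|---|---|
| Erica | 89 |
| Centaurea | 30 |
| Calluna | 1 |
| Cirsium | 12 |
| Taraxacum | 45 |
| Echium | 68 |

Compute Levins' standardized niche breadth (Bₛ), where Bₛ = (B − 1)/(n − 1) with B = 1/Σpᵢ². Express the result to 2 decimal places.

Proportions for population P1 (n=245): 89/245=0.3633, 30/245=0.1224, 1/245=0.0041, 12/245=0.0490, 45/245=0.1837, 68/245=0.2776
Σpᵢ² = 0.3633² + 0.1224² + 0.0041² + 0.0490² + 0.1837² + 0.2776² = 0.131987 + 0.014982 + 0.000017 + 0.002401 + 0.033746 + 0.077062 = 0.260195
B = 1 / 0.260195 = 3.8433
Bₛ = (B − 1)/(n − 1) = (3.8433 − 1)/(6 − 1) = 2.8433/5 = 0.5687

0.57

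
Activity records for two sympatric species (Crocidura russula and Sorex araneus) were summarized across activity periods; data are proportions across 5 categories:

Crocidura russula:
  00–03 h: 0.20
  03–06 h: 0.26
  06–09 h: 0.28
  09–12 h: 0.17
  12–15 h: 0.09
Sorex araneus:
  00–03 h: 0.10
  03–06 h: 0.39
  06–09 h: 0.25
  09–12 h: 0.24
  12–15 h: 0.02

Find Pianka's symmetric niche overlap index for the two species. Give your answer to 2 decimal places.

Σ p₁ᵢp₂ᵢ = 0.0200 + 0.1014 + 0.0700 + 0.0408 + 0.0018 = 0.2340
Σp_1ᵢ² = 0.20² + 0.26² + 0.28² + 0.17² + 0.09² = 0.0400 + 0.0676 + 0.0784 + 0.0289 + 0.0081 = 0.2230
Σp_2ᵢ² = 0.10² + 0.39² + 0.25² + 0.24² + 0.02² = 0.0100 + 0.1521 + 0.0625 + 0.0576 + 0.0004 = 0.2826
O = 0.2340 / √(0.2230 × 0.2826) = 0.2340 / 0.25104 = 0.9321

0.93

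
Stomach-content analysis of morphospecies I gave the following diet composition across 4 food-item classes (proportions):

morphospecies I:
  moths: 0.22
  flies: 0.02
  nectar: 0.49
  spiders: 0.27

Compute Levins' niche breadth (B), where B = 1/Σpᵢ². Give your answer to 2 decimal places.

Σpᵢ² = 0.22² + 0.02² + 0.49² + 0.27² = 0.0484 + 0.0004 + 0.2401 + 0.0729 = 0.3618
B = 1 / 0.3618 = 2.7640

2.76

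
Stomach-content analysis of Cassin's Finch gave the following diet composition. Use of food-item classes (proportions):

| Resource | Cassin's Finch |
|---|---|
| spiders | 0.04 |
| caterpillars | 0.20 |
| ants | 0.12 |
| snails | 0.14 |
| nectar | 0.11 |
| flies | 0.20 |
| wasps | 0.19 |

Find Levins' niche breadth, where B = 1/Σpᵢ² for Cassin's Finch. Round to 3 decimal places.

6.105

Σpᵢ² = 0.04² + 0.20² + 0.12² + 0.14² + 0.11² + 0.20² + 0.19² = 0.0016 + 0.0400 + 0.0144 + 0.0196 + 0.0121 + 0.0400 + 0.0361 = 0.1638
B = 1 / 0.1638 = 6.10501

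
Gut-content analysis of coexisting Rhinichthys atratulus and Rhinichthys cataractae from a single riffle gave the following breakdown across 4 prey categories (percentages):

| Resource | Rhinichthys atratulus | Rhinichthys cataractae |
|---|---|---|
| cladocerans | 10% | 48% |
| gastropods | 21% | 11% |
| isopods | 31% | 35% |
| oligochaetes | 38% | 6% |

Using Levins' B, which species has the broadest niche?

Convert percentages to proportions (divide by 100).
Σp_atraᵢ² = 0.10² + 0.21² + 0.31² + 0.38² = 0.0100 + 0.0441 + 0.0961 + 0.1444 = 0.2946
B_atra = 1 / 0.2946 = 3.3944
Σp_cataᵢ² = 0.48² + 0.11² + 0.35² + 0.06² = 0.2304 + 0.0121 + 0.1225 + 0.0036 = 0.3686
B_cata = 1 / 0.3686 = 2.7130
Highest B → broadest niche (most generalist): Rhinichthys atratulus (B = 3.39).

Rhinichthys atratulus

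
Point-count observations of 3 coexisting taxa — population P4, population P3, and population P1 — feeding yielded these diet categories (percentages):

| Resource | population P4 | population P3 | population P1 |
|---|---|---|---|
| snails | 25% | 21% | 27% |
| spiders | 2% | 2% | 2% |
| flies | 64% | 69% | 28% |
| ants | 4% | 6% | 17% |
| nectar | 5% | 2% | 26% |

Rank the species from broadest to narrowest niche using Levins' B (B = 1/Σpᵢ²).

Convert percentages to proportions (divide by 100).
Σp_P4ᵢ² = 0.25² + 0.02² + 0.64² + 0.04² + 0.05² = 0.0625 + 0.0004 + 0.4096 + 0.0016 + 0.0025 = 0.4766
B_P4 = 1 / 0.4766 = 2.0982
Σp_P3ᵢ² = 0.21² + 0.02² + 0.69² + 0.06² + 0.02² = 0.0441 + 0.0004 + 0.4761 + 0.0036 + 0.0004 = 0.5246
B_P3 = 1 / 0.5246 = 1.9062
Σp_P1ᵢ² = 0.27² + 0.02² + 0.28² + 0.17² + 0.26² = 0.0729 + 0.0004 + 0.0784 + 0.0289 + 0.0676 = 0.2482
B_P1 = 1 / 0.2482 = 4.0290
Ranking by B (broadest → narrowest): population P1 (4.03) > population P4 (2.10) > population P3 (1.91)

population P1 > population P4 > population P3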